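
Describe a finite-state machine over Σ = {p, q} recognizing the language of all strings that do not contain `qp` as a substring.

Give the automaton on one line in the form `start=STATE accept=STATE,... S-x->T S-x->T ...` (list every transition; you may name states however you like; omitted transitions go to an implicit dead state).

start=s0 accept=s0,s1 s0-p->s0 s0-q->s1 s1-p->s2 s1-q->s1 s2-p->s2 s2-q->s2

Track partial matches of the forbidden pattern `qp`. State s2 is a dead state reached once `qp` has occurred; every other state accepts. s0 means no part of `qp` is currently matched.
        p   q  
>* s0   s0  s1 
 * s1   s2  s1 
   s2   s2  s2 
(> = start, * = accepting)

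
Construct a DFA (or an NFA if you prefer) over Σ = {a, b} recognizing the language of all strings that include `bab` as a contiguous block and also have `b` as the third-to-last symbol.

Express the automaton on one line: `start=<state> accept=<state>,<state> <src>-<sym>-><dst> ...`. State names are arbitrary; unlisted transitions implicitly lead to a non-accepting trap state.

Run two small machines in parallel and take their product. The first has 4 states tracking whether and how much of `bab` has been seen; the second has 15 states tracking the last 3 symbols read. A product state is a pair (one from each), accepting exactly when both do. Equivalent product states are then merged.
          a    b  
>  q0     q0   q1 
   q1     q2   q1 
   q2     q0   q3 
 * q3     q4   q5 
   q4     q6   q3 
   q5     q7   q8 
 * q6     q9  q10 
 * q7     q6   q3 
 * q8     q7   q8 
   q9     q9  q10 
   q10    q4   q5 
(> = start, * = accepting)

start=q0 accept=q3,q6,q7,q8 q0-a->q0 q0-b->q1 q1-a->q2 q1-b->q1 q2-a->q0 q2-b->q3 q3-a->q4 q3-b->q5 q4-a->q6 q4-b->q3 q5-a->q7 q5-b->q8 q6-a->q9 q6-b->q10 q7-a->q6 q7-b->q3 q8-a->q7 q8-b->q8 q9-a->q9 q9-b->q10 q10-a->q4 q10-b->q5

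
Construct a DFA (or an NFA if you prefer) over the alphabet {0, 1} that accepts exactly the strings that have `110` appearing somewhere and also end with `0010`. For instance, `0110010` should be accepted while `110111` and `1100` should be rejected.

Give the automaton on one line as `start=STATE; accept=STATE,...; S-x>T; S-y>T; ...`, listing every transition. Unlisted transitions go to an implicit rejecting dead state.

Build one automaton per condition and run them in lockstep. The first has 4 states tracking whether and how much of `110` has been seen; the second has 5 states tracking how much of the suffix `0010` has currently been matched. A product state is a pair (one from each), accepting exactly when both do. Minimizing collapses redundant product states.
With 7 states:
       0  1 
>  A   A  B 
   B   A  C 
   C   D  C 
   D   E  C 
   E   E  F 
   F   G  C 
 * G   E  C 
(> = start, * = accepting)

start=A; accept=G; A-0>A; A-1>B; B-0>A; B-1>C; C-0>D; C-1>C; D-0>E; D-1>C; E-0>E; E-1>F; F-0>G; F-1>C; G-0>E; G-1>C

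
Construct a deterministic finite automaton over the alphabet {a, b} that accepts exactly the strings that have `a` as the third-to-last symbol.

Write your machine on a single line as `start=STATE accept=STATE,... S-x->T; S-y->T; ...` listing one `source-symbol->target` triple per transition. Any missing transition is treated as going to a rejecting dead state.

Because acceptance depends on a position counted from the end, the machine has to buffer the most recent 3 symbols. Make each state the string of the last up-to-3 symbols read; on input `x` shift the window left and append `x`. Accept when the buffered window has length 3 and begins with `a`.
15 states suffice.
          a    b  
>  S0     S1   S2 
   S1     S3   S4 
   S2     S5   S6 
   S3     S7   S8 
   S4     S9  S10 
   S5    S11  S12 
   S6    S13  S14 
 * S7     S7   S8 
 * S8     S9  S10 
 * S9    S11  S12 
 * S10   S13  S14 
   S11    S7   S8 
   S12    S9  S10 
   S13   S11  S12 
   S14   S13  S14 
(> = start, * = accepting)

start=S0; accept=S7,S8,S9,S10; S0-a->S1; S0-b->S2; S1-a->S3; S1-b->S4; S2-a->S5; S2-b->S6; S3-a->S7; S3-b->S8; S4-a->S9; S4-b->S10; S5-a->S11; S5-b->S12; S6-a->S13; S6-b->S14; S7-a->S7; S7-b->S8; S8-a->S9; S8-b->S10; S9-a->S11; S9-b->S12; S10-a->S13; S10-b->S14; S11-a->S7; S11-b->S8; S12-a->S9; S12-b->S10; S13-a->S11; S13-b->S12; S14-a->S13; S14-b->S14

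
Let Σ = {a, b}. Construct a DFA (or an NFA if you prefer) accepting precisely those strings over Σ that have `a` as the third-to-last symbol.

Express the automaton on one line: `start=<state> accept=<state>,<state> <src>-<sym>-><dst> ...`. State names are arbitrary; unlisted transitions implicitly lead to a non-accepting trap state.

start=q0 accept=q7,q8,q9,q10 q0-a->q1 q0-b->q2 q1-a->q3 q1-b->q4 q2-a->q5 q2-b->q6 q3-a->q7 q3-b->q8 q4-a->q9 q4-b->q10 q5-a->q11 q5-b->q12 q6-a->q13 q6-b->q14 q7-a->q7 q7-b->q8 q8-a->q9 q8-b->q10 q9-a->q11 q9-b->q12 q10-a->q13 q10-b->q14 q11-a->q7 q11-b->q8 q12-a->q9 q12-b->q10 q13-a->q11 q13-b->q12 q14-a->q13 q14-b->q14

A DFA must remember the last 3 symbols (since which symbol is third-to-last isn't known until the input ends). Use one state per possible window of the last ≤3 symbols; accept from those whose window starts with `a`.
          a    b  
>  q0     q1   q2 
   q1     q3   q4 
   q2     q5   q6 
   q3     q7   q8 
   q4     q9  q10 
   q5    q11  q12 
   q6    q13  q14 
 * q7     q7   q8 
 * q8     q9  q10 
 * q9    q11  q12 
 * q10   q13  q14 
   q11    q7   q8 
   q12    q9  q10 
   q13   q11  q12 
   q14   q13  q14 
(> = start, * = accepting)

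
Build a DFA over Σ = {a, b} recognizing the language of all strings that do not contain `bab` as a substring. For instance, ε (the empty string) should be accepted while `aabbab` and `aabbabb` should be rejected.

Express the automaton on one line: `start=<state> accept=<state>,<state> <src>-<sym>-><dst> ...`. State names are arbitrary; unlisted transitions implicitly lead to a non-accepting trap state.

Track partial matches of the forbidden pattern `bab`. State S3 is a dead state reached once `bab` has occurred; every other state accepts. S0 means no part of `bab` is currently matched.
4 states suffice.
        a   b  
>* S0   S0  S1 
 * S1   S2  S1 
 * S2   S0  S3 
   S3   S3  S3 
(> = start, * = accepting)

start=S0 accept=S0,S1,S2 S0-a->S0 S0-b->S1 S1-a->S2 S1-b->S1 S2-a->S0 S2-b->S3 S3-a->S3 S3-b->S3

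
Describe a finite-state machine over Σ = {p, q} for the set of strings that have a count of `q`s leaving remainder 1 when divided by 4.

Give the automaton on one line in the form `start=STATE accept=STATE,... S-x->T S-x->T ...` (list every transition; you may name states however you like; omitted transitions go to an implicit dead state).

start=A accept=B A-p->A A-q->B B-p->B B-q->C C-p->C C-q->D D-p->D D-q->A

The only thing that matters is how many `q`s have appeared, reduced mod 4. Use one state per residue: A for 0, …, D for 3. Reading `q` moves to the next residue; anything else stays put. B is accepting.
A 4-state machine:
       p  q 
>  A   A  B 
 * B   B  C 
   C   C  D 
   D   D  A 
(> = start, * = accepting)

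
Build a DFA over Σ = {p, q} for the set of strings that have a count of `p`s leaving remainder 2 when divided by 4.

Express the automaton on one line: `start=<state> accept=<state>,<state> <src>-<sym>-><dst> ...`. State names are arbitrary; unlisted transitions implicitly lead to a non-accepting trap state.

start=S0 accept=S2 S0-p->S1 S0-q->S0 S1-p->S2 S1-q->S1 S2-p->S3 S2-q->S2 S3-p->S0 S3-q->S3

Keep the running count of `p`s modulo 4: each `p` advances along the cycle S0 → S1 → S2 → S3 → S0 while other symbols loop. Accept at S2.
With 4 states:
        p   q  
>  S0   S1  S0 
   S1   S2  S1 
 * S2   S3  S2 
   S3   S0  S3 
(> = start, * = accepting)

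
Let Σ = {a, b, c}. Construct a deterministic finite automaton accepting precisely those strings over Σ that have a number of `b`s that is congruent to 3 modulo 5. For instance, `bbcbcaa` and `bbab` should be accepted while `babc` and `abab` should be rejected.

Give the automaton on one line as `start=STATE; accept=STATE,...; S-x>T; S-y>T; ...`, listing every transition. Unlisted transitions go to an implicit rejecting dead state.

start=q0; accept=q3; q0-a>q0; q0-b>q1; q0-c>q0; q1-a>q1; q1-b>q2; q1-c>q1; q2-a>q2; q2-b>q3; q2-c>q2; q3-a>q3; q3-b>q4; q3-c>q3; q4-a>q4; q4-b>q0; q4-c>q4

The only thing that matters is how many `b`s have appeared, reduced mod 5. Use one state per residue: q0 for 0, …, q4 for 4. Reading `b` moves to the next residue; anything else stays put. q3 is accepting.
With 5 states:
        a   b   c  
>  q0   q0  q1  q0 
   q1   q1  q2  q1 
   q2   q2  q3  q2 
 * q3   q3  q4  q3 
   q4   q4  q0  q4 
(> = start, * = accepting)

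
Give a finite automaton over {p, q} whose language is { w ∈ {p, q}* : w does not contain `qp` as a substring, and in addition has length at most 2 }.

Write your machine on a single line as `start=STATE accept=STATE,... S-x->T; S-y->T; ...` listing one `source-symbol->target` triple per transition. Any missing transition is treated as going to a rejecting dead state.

Build one automaton per condition and run them in lockstep. The first has 3 states tracking partial matches of the forbidden pattern `qp`; the second has 4 states tracking the input length, saturating at 3. A product state is a pair (one from each), accepting exactly when both do. After merging equivalent states the machine shrinks.
       p  q 
>* A   B  C 
 * B   D  D 
 * C   E  D 
 * D   E  E 
   E   E  E 
(> = start, * = accepting)

start=A; accept=A,B,C,D; A-p->B; A-q->C; B-p->D; B-q->D; C-p->E; C-q->D; D-p->E; D-q->E; E-p->E; E-q->E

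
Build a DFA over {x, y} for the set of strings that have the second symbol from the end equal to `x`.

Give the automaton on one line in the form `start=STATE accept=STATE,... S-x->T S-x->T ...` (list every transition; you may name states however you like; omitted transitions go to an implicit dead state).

start=q0 accept=q3,q4 q0-x->q1 q0-y->q2 q1-x->q3 q1-y->q4 q2-x->q5 q2-y->q6 q3-x->q3 q3-y->q4 q4-x->q5 q4-y->q6 q5-x->q3 q5-y->q4 q6-x->q5 q6-y->q6

A DFA must remember the last 2 symbols (since which symbol is second-to-last isn't known until the input ends). Use one state per possible window of the last ≤2 symbols; accept from those whose window starts with `x`.
7 states suffice.
        x   y  
>  q0   q1  q2 
   q1   q3  q4 
   q2   q5  q6 
 * q3   q3  q4 
 * q4   q5  q6 
   q5   q3  q4 
   q6   q5  q6 
(> = start, * = accepting)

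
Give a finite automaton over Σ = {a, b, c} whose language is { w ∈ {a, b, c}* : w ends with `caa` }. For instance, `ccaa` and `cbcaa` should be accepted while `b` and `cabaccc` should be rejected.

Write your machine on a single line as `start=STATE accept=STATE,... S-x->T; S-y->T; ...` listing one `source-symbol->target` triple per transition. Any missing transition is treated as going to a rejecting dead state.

start=q0; accept=q3; q0-a->q0; q0-b->q0; q0-c->q1; q1-a->q2; q1-b->q0; q1-c->q1; q2-a->q3; q2-b->q0; q2-c->q1; q3-a->q0; q3-b->q0; q3-c->q1

Let each state record the length of the longest suffix of the input read so far that is also a prefix of `caa`. q1 means the last symbol is `c`; q2 means the last 2 symbols are `ca`; q3 means the last 3 symbols are `caa`. Accept only at q3, where the string currently ends in `caa`.
With 4 states:
        a   b   c  
>  q0   q0  q0  q1 
   q1   q2  q0  q1 
   q2   q3  q0  q1 
 * q3   q0  q0  q1 
(> = start, * = accepting)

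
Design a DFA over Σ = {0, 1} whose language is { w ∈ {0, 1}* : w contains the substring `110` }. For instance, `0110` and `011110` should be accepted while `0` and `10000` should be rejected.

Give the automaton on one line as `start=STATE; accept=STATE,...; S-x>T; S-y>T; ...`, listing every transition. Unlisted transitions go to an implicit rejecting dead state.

States q0..q2 record the length of the longest prefix of `110` that matches the current input suffix. Reaching q3 means `110` has been seen, and we stay there forever. Accept from q3.
4 states suffice.
        0   1  
>  q0   q0  q1 
   q1   q0  q2 
   q2   q3  q2 
 * q3   q3  q3 
(> = start, * = accepting)

start=q0; accept=q3; q0-0>q0; q0-1>q1; q1-0>q0; q1-1>q2; q2-0>q3; q2-1>q2; q3-0>q3; q3-1>q3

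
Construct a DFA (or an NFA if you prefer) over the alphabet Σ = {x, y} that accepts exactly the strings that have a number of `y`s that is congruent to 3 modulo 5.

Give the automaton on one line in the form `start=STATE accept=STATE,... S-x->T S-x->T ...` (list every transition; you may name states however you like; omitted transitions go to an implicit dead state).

start=A accept=D A-x->A A-y->B B-x->B B-y->C C-x->C C-y->D D-x->D D-y->E E-x->E E-y->A

The only thing that matters is how many `y`s have appeared, reduced mod 5. Use one state per residue: A for 0, …, E for 4. Reading `y` moves to the next residue; anything else stays put. D is accepting.
5 states suffice.
       x  y 
>  A   A  B 
   B   B  C 
   C   C  D 
 * D   D  E 
   E   E  A 
(> = start, * = accepting)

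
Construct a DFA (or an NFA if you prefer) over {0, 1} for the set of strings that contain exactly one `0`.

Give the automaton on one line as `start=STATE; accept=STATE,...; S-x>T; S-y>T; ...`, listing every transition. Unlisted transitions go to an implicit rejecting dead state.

Count `0`s, saturating at 2: state A means no `0` yet, B means one `0` seen, C means more than one. Each `0` increments (capped at C); other symbols loop. Accept from {B}.
       0  1 
>  A   B  A 
 * B   C  B 
   C   C  C 
(> = start, * = accepting)

start=A; accept=B; A-0>B; A-1>A; B-0>C; B-1>B; C-0>C; C-1>C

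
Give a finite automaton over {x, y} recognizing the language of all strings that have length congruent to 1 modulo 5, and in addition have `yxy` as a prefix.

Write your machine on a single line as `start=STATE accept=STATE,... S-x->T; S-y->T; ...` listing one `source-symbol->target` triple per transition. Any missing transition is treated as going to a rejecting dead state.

start=A; accept=H; A-x->B; A-y->C; B-x->B; B-y->B; C-x->D; C-y->B; D-x->B; D-y->E; E-x->F; E-y->F; F-x->G; F-y->G; G-x->H; G-y->H; H-x->I; H-y->I; I-x->E; I-y->E

Handle the two conditions separately and then intersect. One (5 states) tracks the input length modulo 5; the other (5 states) tracks whether the input so far still matches the prefix `yxy`. Each combined state is a pair, one component from each; accept when both components accept. Minimizing collapses redundant product states.
A 9-state machine:
       x  y 
>  A   B  C 
   B   B  B 
   C   D  B 
   D   B  E 
   E   F  F 
   F   G  G 
   G   H  H 
 * H   I  I 
   I   E  E 
(> = start, * = accepting)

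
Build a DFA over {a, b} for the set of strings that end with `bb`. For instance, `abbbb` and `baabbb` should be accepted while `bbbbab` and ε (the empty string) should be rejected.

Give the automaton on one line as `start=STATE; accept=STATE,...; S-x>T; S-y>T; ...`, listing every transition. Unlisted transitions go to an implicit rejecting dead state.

start=q0; accept=q2; q0-a>q0; q0-b>q1; q1-a>q0; q1-b>q2; q2-a>q0; q2-b>q2

Remember how much of `bb` the current input suffix matches. State q0 means no match yet; q1 means the last symbol is `b`; q2 means the last 2 symbols are `bb`. Only q2 accepts. On a mismatch, fall back to the longest proper suffix that is still a prefix of `bb`.
        a   b  
>  q0   q0  q1 
   q1   q0  q2 
 * q2   q0  q2 
(> = start, * = accepting)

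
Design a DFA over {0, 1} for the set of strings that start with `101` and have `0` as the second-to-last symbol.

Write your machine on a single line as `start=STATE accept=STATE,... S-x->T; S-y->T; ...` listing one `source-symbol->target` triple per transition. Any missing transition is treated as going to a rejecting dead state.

Build one automaton per condition and run them in lockstep. The first has 5 states tracking whether the input so far still matches the prefix `101`; the second has 7 states tracking the last 2 symbols read. A product state is a pair (one from each), accepting exactly when both do. Equivalent product states are then merged.
An 8-state machine:
       0  1 
>  A   B  C 
   B   B  B 
   C   D  B 
   D   B  E 
 * E   F  G 
   F   H  E 
   G   F  G 
 * H   H  E 
(> = start, * = accepting)

start=A; accept=E,H; A-0->B; A-1->C; B-0->B; B-1->B; C-0->D; C-1->B; D-0->B; D-1->E; E-0->F; E-1->G; F-0->H; F-1->E; G-0->F; G-1->G; H-0->H; H-1->E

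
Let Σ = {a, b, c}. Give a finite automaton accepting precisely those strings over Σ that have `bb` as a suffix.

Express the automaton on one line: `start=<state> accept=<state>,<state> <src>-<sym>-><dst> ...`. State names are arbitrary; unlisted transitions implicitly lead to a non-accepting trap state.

Let each state record the length of the longest suffix of the input read so far that is also a prefix of `bb`. S1 means the last symbol is `b`; S2 means the last 2 symbols are `bb`. Accept only at S2, where the string currently ends in `bb`.
        a   b   c  
>  S0   S0  S1  S0 
   S1   S0  S2  S0 
 * S2   S0  S2  S0 
(> = start, * = accepting)

start=S0 accept=S2 S0-a->S0 S0-b->S1 S0-c->S0 S1-a->S0 S1-b->S2 S1-c->S0 S2-a->S0 S2-b->S2 S2-c->S0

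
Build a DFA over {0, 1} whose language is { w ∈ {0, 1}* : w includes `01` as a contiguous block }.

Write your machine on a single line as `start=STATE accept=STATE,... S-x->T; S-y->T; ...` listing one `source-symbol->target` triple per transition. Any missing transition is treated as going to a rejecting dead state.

Track how much of `01` has been matched so far: state q0 is no progress, q2 is the absorbing accept state reached once `01` has occurred. Intermediate states record partial matches; on a mismatch, fall back to the longest reusable overlap.
With 3 states:
        0   1  
>  q0   q1  q0 
   q1   q1  q2 
 * q2   q2  q2 
(> = start, * = accepting)

start=q0; accept=q2; q0-0->q1; q0-1->q0; q1-0->q1; q1-1->q2; q2-0->q2; q2-1->q2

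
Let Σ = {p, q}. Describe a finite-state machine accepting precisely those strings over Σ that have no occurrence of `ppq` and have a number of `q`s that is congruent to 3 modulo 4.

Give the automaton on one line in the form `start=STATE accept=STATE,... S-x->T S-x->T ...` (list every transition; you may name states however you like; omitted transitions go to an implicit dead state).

start=S0 accept=S7,S8,S9 S0-p->S1 S0-q->S2 S1-p->S3 S1-q->S2 S2-p->S4 S2-q->S5 S3-p->S3 S3-q->S3 S4-p->S3 S4-q->S5 S5-p->S6 S5-q->S7 S6-p->S3 S6-q->S7 S7-p->S8 S7-q->S0 S8-p->S9 S8-q->S0 S9-p->S9 S9-q->S3

Handle the two conditions separately and then intersect. One (4 states) tracks partial matches of the forbidden pattern `ppq`; the other (4 states) tracks the count of `q`s modulo 4. Each combined state is a pair, one component from each; accept when both components accept. Minimizing collapses redundant product states.
A 10-state machine:
        p   q  
>  S0   S1  S2 
   S1   S3  S2 
   S2   S4  S5 
   S3   S3  S3 
   S4   S3  S5 
   S5   S6  S7 
   S6   S3  S7 
 * S7   S8  S0 
 * S8   S9  S0 
 * S9   S9  S3 
(> = start, * = accepting)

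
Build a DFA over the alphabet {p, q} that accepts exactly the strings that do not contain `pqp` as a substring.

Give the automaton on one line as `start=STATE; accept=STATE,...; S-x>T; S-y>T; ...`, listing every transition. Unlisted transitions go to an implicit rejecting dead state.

start=s0; accept=s0,s1,s2; s0-p>s1; s0-q>s0; s1-p>s1; s1-q>s2; s2-p>s3; s2-q>s0; s3-p>s3; s3-q>s3

Track partial matches of the forbidden pattern `pqp`. State s3 is a dead state reached once `pqp` has occurred; every other state accepts. s0 means no part of `pqp` is currently matched.
        p   q  
>* s0   s1  s0 
 * s1   s1  s2 
 * s2   s3  s0 
   s3   s3  s3 
(> = start, * = accepting)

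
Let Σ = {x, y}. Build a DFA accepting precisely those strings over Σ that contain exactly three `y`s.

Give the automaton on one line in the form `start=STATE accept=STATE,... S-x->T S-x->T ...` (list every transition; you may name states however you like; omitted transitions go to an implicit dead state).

start=s0 accept=s3 s0-x->s0 s0-y->s1 s1-x->s1 s1-y->s2 s2-x->s2 s2-y->s3 s3-x->s3 s3-y->s4 s4-x->s4 s4-y->s4

Only the number of `y`s matters, and only up to 4. Make a chain s0 → s1 → s2 → s3 → s4 advanced by each `y` (with s4 absorbing); every other symbol self-loops. The accepting set is {s3}.
        x   y  
>  s0   s0  s1 
   s1   s1  s2 
   s2   s2  s3 
 * s3   s3  s4 
   s4   s4  s4 
(> = start, * = accepting)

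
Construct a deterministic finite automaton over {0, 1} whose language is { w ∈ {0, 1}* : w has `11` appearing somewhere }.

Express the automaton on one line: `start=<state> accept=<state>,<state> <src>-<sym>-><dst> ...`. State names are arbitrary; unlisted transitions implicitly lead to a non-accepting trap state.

States q0..q1 record the length of the longest prefix of `11` that matches the current input suffix. Reaching q2 means `11` has been seen, and we stay there forever. Accept from q2.
        0   1  
>  q0   q0  q1 
   q1   q0  q2 
 * q2   q2  q2 
(> = start, * = accepting)

start=q0 accept=q2 q0-0->q0 q0-1->q1 q1-0->q0 q1-1->q2 q2-0->q2 q2-1->q2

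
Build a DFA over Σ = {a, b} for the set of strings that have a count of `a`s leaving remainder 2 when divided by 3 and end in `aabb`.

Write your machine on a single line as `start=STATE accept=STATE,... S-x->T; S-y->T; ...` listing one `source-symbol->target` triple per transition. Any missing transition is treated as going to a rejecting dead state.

Handle the two conditions separately and then intersect. One (3 states) tracks the count of `a`s modulo 3; the other (5 states) tracks how much of the suffix `aabb` has currently been matched. Each combined state is a pair, one component from each; accept when both components accept. Minimizing collapses redundant product states.
7 states suffice.
        a   b  
>  q0   q1  q0 
   q1   q2  q3 
   q2   q0  q4 
   q3   q5  q3 
   q4   q0  q6 
   q5   q0  q5 
 * q6   q0  q5 
(> = start, * = accepting)

start=q0; accept=q6; q0-a->q1; q0-b->q0; q1-a->q2; q1-b->q3; q2-a->q0; q2-b->q4; q3-a->q5; q3-b->q3; q4-a->q0; q4-b->q6; q5-a->q0; q5-b->q5; q6-a->q0; q6-b->q5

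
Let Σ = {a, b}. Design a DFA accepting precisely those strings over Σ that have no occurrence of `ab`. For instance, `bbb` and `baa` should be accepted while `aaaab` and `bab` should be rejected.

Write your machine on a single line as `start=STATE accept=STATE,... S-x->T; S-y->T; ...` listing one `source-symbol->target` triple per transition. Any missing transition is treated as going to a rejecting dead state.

This is the complement of 'contains `ab`'. Use the same substring-matching states — q0 through q2 holding how much of `ab` has just been matched — but flip the accepting set: everything except the trap q2 accepts.
A 3-state machine:
        a   b  
>* q0   q1  q0 
 * q1   q1  q2 
   q2   q2  q2 
(> = start, * = accepting)

start=q0; accept=q0,q1; q0-a->q1; q0-b->q0; q1-a->q1; q1-b->q2; q2-a->q2; q2-b->q2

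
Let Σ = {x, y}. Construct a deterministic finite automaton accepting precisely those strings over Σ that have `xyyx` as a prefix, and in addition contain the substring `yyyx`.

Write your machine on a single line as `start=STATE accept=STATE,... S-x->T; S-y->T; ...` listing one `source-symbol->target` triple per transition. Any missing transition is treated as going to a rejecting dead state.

start=s0; accept=s13; s0-x->s1; s0-y->s2; s1-x->s3; s1-y->s4; s2-x->s3; s2-y->s5; s3-x->s3; s3-y->s2; s4-x->s3; s4-y->s6; s5-x->s3; s5-y->s7; s6-x->s8; s6-y->s7; s7-x->s9; s7-y->s7; s8-x->s8; s8-y->s10; s9-x->s9; s9-y->s9; s10-x->s8; s10-y->s11; s11-x->s8; s11-y->s12; s12-x->s13; s12-y->s12; s13-x->s13; s13-y->s13

Build one automaton per condition and run them in lockstep. One (6 states) tracks whether the input so far still matches the prefix `xyyx`; the other (5 states) tracks whether and how much of `yyyx` has been seen. Each combined state is a pair, one component from each; accept when both components accept.
A 14-state machine:
          x    y  
>  s0     s1   s2 
   s1     s3   s4 
   s2     s3   s5 
   s3     s3   s2 
   s4     s3   s6 
   s5     s3   s7 
   s6     s8   s7 
   s7     s9   s7 
   s8     s8  s10 
   s9     s9   s9 
   s10    s8  s11 
   s11    s8  s12 
   s12   s13  s12 
 * s13   s13  s13 
(> = start, * = accepting)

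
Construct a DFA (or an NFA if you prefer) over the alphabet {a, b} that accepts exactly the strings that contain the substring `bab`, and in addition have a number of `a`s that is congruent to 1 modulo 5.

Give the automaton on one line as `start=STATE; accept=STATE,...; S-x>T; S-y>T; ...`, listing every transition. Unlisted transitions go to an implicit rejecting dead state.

start=S0; accept=S9; S0-a>S1; S0-b>S2; S1-a>S3; S1-b>S4; S2-a>S5; S2-b>S2; S3-a>S6; S3-b>S7; S4-a>S8; S4-b>S4; S5-a>S3; S5-b>S9; S6-a>S10; S6-b>S11; S7-a>S12; S7-b>S7; S8-a>S6; S8-b>S13; S9-a>S13; S9-b>S9; S10-a>S0; S10-b>S14; S11-a>S15; S11-b>S11; S12-a>S10; S12-b>S16; S13-a>S16; S13-b>S13; S14-a>S17; S14-b>S14; S15-a>S0; S15-b>S18; S16-a>S18; S16-b>S16; S17-a>S1; S17-b>S19; S18-a>S19; S18-b>S18; S19-a>S9; S19-b>S19

Build one automaton per condition and run them in lockstep. One (4 states) tracks whether and how much of `bab` has been seen; the other (5 states) tracks the count of `a`s modulo 5. Each combined state is a pair, one component from each; accept when both components accept.
With 20 states:
          a    b  
>  S0     S1   S2 
   S1     S3   S4 
   S2     S5   S2 
   S3     S6   S7 
   S4     S8   S4 
   S5     S3   S9 
   S6    S10  S11 
   S7    S12   S7 
   S8     S6  S13 
 * S9    S13   S9 
   S10    S0  S14 
   S11   S15  S11 
   S12   S10  S16 
   S13   S16  S13 
   S14   S17  S14 
   S15    S0  S18 
   S16   S18  S16 
   S17    S1  S19 
   S18   S19  S18 
   S19    S9  S19 
(> = start, * = accepting)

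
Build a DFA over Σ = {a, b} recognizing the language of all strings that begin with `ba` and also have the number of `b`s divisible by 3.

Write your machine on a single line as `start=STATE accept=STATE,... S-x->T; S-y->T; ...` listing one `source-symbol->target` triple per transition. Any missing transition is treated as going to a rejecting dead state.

Run two small machines in parallel and take their product. One (4 states) tracks whether the input so far still matches the prefix `ba`; the other (3 states) tracks the count of `b`s modulo 3. Each combined state is a pair, one component from each; accept when both components accept. Minimizing collapses redundant product states.
A 6-state machine:
        a   b  
>  s0   s1  s2 
   s1   s1  s1 
   s2   s3  s1 
   s3   s3  s4 
   s4   s4  s5 
 * s5   s5  s3 
(> = start, * = accepting)

start=s0; accept=s5; s0-a->s1; s0-b->s2; s1-a->s1; s1-b->s1; s2-a->s3; s2-b->s1; s3-a->s3; s3-b->s4; s4-a->s4; s4-b->s5; s5-a->s5; s5-b->s3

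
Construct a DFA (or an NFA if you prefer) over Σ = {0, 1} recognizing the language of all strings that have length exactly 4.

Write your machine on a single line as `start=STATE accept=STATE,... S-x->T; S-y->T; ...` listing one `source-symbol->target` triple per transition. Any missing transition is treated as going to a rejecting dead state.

We only need to distinguish lengths 0, 1, …, 4, and '>4'. Chain A → B → C → D → E → F on every symbol, with F looping. Accepting states: {E}.
       0  1 
>  A   B  B 
   B   C  C 
   C   D  D 
   D   E  E 
 * E   F  F 
   F   F  F 
(> = start, * = accepting)

start=A; accept=E; A-0->B; A-1->B; B-0->C; B-1->C; C-0->D; C-1->D; D-0->E; D-1->E; E-0->F; E-1->F; F-0->F; F-1->F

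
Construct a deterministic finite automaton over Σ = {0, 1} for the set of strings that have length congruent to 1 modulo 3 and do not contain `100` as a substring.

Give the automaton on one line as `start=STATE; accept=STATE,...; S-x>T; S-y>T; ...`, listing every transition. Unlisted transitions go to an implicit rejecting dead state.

Build one automaton per condition and run them in lockstep. The first has 3 states tracking the input length modulo 3; the second has 4 states tracking partial matches of the forbidden pattern `100`. A product state is a pair (one from each), accepting exactly when both do. After merging equivalent states the machine shrinks.
With 10 states:
       0  1 
>  A   B  C 
 * B   D  E 
 * C   F  E 
   D   A  G 
   E   H  G 
   F   I  G 
   G   J  C 
   H   I  C 
   I   I  I 
 * J   I  E 
(> = start, * = accepting)

start=A; accept=B,C,J; A-0>B; A-1>C; B-0>D; B-1>E; C-0>F; C-1>E; D-0>A; D-1>G; E-0>H; E-1>G; F-0>I; F-1>G; G-0>J; G-1>C; H-0>I; H-1>C; I-0>I; I-1>I; J-0>I; J-1>E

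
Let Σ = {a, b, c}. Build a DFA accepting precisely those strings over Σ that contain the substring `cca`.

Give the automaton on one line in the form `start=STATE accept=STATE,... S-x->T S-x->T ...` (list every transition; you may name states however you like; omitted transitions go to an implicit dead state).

Track how much of `cca` has been matched so far: state q0 is no progress, q3 is the absorbing accept state reached once `cca` has occurred. Intermediate states record partial matches; on a mismatch, fall back to the longest reusable overlap.
A 4-state machine:
        a   b   c  
>  q0   q0  q0  q1 
   q1   q0  q0  q2 
   q2   q3  q0  q2 
 * q3   q3  q3  q3 
(> = start, * = accepting)

start=q0 accept=q3 q0-a->q0 q0-b->q0 q0-c->q1 q1-a->q0 q1-b->q0 q1-c->q2 q2-a->q3 q2-b->q0 q2-c->q2 q3-a->q3 q3-b->q3 q3-c->q3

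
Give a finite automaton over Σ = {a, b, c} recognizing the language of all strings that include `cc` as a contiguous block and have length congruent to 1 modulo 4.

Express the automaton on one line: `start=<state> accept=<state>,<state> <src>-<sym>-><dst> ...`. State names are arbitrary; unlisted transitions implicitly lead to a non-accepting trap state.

Run two small machines in parallel and take their product. The first has 3 states tracking whether and how much of `cc` has been seen; the second has 4 states tracking the input length modulo 4. A product state is a pair (one from each), accepting exactly when both do.
          a    b    c  
>  q0     q1   q1   q2 
   q1     q3   q3   q4 
   q2     q3   q3   q5 
   q3     q6   q6   q7 
   q4     q6   q6   q8 
   q5     q8   q8   q8 
   q6     q0   q0   q9 
   q7     q0   q0  q10 
   q8    q10  q10  q10 
   q9     q1   q1  q11 
   q10   q11  q11  q11 
 * q11    q5   q5   q5 
(> = start, * = accepting)

start=q0 accept=q11 q0-a->q1 q0-b->q1 q0-c->q2 q1-a->q3 q1-b->q3 q1-c->q4 q2-a->q3 q2-b->q3 q2-c->q5 q3-a->q6 q3-b->q6 q3-c->q7 q4-a->q6 q4-b->q6 q4-c->q8 q5-a->q8 q5-b->q8 q5-c->q8 q6-a->q0 q6-b->q0 q6-c->q9 q7-a->q0 q7-b->q0 q7-c->q10 q8-a->q10 q8-b->q10 q8-c->q10 q9-a->q1 q9-b->q1 q9-c->q11 q10-a->q11 q10-b->q11 q10-c->q11 q11-a->q5 q11-b->q5 q11-c->q5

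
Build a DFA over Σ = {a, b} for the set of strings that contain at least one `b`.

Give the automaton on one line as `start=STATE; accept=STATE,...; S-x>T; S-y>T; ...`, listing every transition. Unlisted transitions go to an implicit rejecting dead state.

start=s0; accept=s1,s2; s0-a>s0; s0-b>s1; s1-a>s1; s1-b>s2; s2-a>s2; s2-b>s2

Count `b`s, saturating at 2: state s0 means no `b` yet, s1 means one `b` seen, s2 means more than one. Each `b` increments (capped at s2); other symbols loop. Accept from {s1, s2}.
        a   b  
>  s0   s0  s1 
 * s1   s1  s2 
 * s2   s2  s2 
(> = start, * = accepting)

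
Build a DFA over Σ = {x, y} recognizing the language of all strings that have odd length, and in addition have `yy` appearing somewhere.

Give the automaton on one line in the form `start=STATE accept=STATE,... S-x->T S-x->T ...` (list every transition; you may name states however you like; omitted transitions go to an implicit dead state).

Handle the two conditions separately and then intersect. The first has 2 states tracking the input length modulo 2; the second has 3 states tracking whether and how much of `yy` has been seen. A product state is a pair (one from each), accepting exactly when both do.
A 6-state machine:
        x   y  
>  s0   s1  s2 
   s1   s0  s3 
   s2   s0  s4 
   s3   s1  s5 
   s4   s5  s5 
 * s5   s4  s4 
(> = start, * = accepting)

start=s0 accept=s5 s0-x->s1 s0-y->s2 s1-x->s0 s1-y->s3 s2-x->s0 s2-y->s4 s3-x->s1 s3-y->s5 s4-x->s5 s4-y->s5 s5-x->s4 s5-y->s4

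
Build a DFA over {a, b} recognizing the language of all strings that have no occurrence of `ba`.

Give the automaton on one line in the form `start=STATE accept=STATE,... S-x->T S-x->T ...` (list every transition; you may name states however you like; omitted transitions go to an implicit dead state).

start=S0 accept=S0,S1 S0-a->S0 S0-b->S1 S1-a->S2 S1-b->S1 S2-a->S2 S2-b->S2

Track partial matches of the forbidden pattern `ba`. State S2 is a dead state reached once `ba` has occurred; every other state accepts. S0 means no part of `ba` is currently matched.
        a   b  
>* S0   S0  S1 
 * S1   S2  S1 
   S2   S2  S2 
(> = start, * = accepting)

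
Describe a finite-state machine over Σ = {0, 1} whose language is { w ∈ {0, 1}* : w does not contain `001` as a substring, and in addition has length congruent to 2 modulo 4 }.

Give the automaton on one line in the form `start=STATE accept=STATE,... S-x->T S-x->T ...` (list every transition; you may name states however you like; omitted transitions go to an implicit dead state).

Build one automaton per condition and run them in lockstep. The first has 4 states tracking partial matches of the forbidden pattern `001`; the second has 4 states tracking the input length modulo 4. A product state is a pair (one from each), accepting exactly when both do.
With 16 states:
          0    1  
>  s0     s1   s2 
   s1     s3   s4 
   s2     s5   s4 
 * s3     s6   s7 
 * s4     s8   s9 
 * s5     s6   s9 
   s6    s10  s11 
   s7    s11  s11 
   s8    s10   s0 
   s9    s12   s0 
   s10   s13  s14 
   s11   s14  s14 
   s12   s13   s2 
   s13    s3  s15 
   s14   s15  s15 
   s15    s7   s7 
(> = start, * = accepting)

start=s0 accept=s3,s4,s5 s0-0->s1 s0-1->s2 s1-0->s3 s1-1->s4 s2-0->s5 s2-1->s4 s3-0->s6 s3-1->s7 s4-0->s8 s4-1->s9 s5-0->s6 s5-1->s9 s6-0->s10 s6-1->s11 s7-0->s11 s7-1->s11 s8-0->s10 s8-1->s0 s9-0->s12 s9-1->s0 s10-0->s13 s10-1->s14 s11-0->s14 s11-1->s14 s12-0->s13 s12-1->s2 s13-0->s3 s13-1->s15 s14-0->s15 s14-1->s15 s15-0->s7 s15-1->s7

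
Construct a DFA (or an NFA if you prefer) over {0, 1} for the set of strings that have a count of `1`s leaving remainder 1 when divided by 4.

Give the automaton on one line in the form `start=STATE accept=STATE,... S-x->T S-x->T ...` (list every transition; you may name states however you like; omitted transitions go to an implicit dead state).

Keep the running count of `1`s modulo 4: each `1` advances along the cycle s0 → s1 → s2 → s3 → s0 while other symbols loop. Accept at s1.
With 4 states:
        0   1  
>  s0   s0  s1 
 * s1   s1  s2 
   s2   s2  s3 
   s3   s3  s0 
(> = start, * = accepting)

start=s0 accept=s1 s0-0->s0 s0-1->s1 s1-0->s1 s1-1->s2 s2-0->s2 s2-1->s3 s3-0->s3 s3-1->s0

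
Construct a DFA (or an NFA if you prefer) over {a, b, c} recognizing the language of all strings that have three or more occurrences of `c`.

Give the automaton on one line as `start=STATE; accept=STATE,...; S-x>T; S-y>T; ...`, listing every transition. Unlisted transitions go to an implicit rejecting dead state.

start=s0; accept=s3,s4; s0-a>s0; s0-b>s0; s0-c>s1; s1-a>s1; s1-b>s1; s1-c>s2; s2-a>s2; s2-b>s2; s2-c>s3; s3-a>s3; s3-b>s3; s3-c>s4; s4-a>s4; s4-b>s4; s4-c>s4

Count `c`s, saturating at 4: states s0 through s3 mean 0 through 3 `c`s seen; s4 means more than 3. Each `c` increments (capped at s4); other symbols loop. Accept from {s3, s4}.
A 5-state machine:
        a   b   c  
>  s0   s0  s0  s1 
   s1   s1  s1  s2 
   s2   s2  s2  s3 
 * s3   s3  s3  s4 
 * s4   s4  s4  s4 
(> = start, * = accepting)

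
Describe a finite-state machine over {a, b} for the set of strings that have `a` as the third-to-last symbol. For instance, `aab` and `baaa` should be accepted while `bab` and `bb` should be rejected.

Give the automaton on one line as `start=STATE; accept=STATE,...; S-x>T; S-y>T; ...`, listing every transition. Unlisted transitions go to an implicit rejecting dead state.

start=s0; accept=s7,s8,s9,s10; s0-a>s1; s0-b>s2; s1-a>s3; s1-b>s4; s2-a>s5; s2-b>s6; s3-a>s7; s3-b>s8; s4-a>s9; s4-b>s10; s5-a>s11; s5-b>s12; s6-a>s13; s6-b>s14; s7-a>s7; s7-b>s8; s8-a>s9; s8-b>s10; s9-a>s11; s9-b>s12; s10-a>s13; s10-b>s14; s11-a>s7; s11-b>s8; s12-a>s9; s12-b>s10; s13-a>s11; s13-b>s12; s14-a>s13; s14-b>s14

Because acceptance depends on a position counted from the end, the machine has to buffer the most recent 3 symbols. Make each state the string of the last up-to-3 symbols read; on input `x` shift the window left and append `x`. Accept when the buffered window has length 3 and begins with `a`.
15 states suffice.
          a    b  
>  s0     s1   s2 
   s1     s3   s4 
   s2     s5   s6 
   s3     s7   s8 
   s4     s9  s10 
   s5    s11  s12 
   s6    s13  s14 
 * s7     s7   s8 
 * s8     s9  s10 
 * s9    s11  s12 
 * s10   s13  s14 
   s11    s7   s8 
   s12    s9  s10 
   s13   s11  s12 
   s14   s13  s14 
(> = start, * = accepting)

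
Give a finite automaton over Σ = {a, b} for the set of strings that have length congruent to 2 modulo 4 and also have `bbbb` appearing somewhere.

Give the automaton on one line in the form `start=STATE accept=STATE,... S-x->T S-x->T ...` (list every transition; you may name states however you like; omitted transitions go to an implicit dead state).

Handle the two conditions separately and then intersect. One (4 states) tracks the input length modulo 4; the other (5 states) tracks whether and how much of `bbbb` has been seen. Each combined state is a pair, one component from each; accept when both components accept.
20 states suffice.
          a    b  
>  s0     s1   s2 
   s1     s3   s4 
   s2     s3   s5 
   s3     s6   s7 
   s4     s6   s8 
   s5     s6   s9 
   s6     s0  s10 
   s7     s0  s11 
   s8     s0  s12 
   s9     s0  s13 
   s10    s1  s14 
   s11    s1  s15 
   s12    s1  s16 
   s13   s16  s16 
   s14    s3  s17 
   s15    s3  s18 
   s16   s18  s18 
   s17    s6  s19 
 * s18   s19  s19 
   s19   s13  s13 
(> = start, * = accepting)

start=s0 accept=s18 s0-a->s1 s0-b->s2 s1-a->s3 s1-b->s4 s2-a->s3 s2-b->s5 s3-a->s6 s3-b->s7 s4-a->s6 s4-b->s8 s5-a->s6 s5-b->s9 s6-a->s0 s6-b->s10 s7-a->s0 s7-b->s11 s8-a->s0 s8-b->s12 s9-a->s0 s9-b->s13 s10-a->s1 s10-b->s14 s11-a->s1 s11-b->s15 s12-a->s1 s12-b->s16 s13-a->s16 s13-b->s16 s14-a->s3 s14-b->s17 s15-a->s3 s15-b->s18 s16-a->s18 s16-b->s18 s17-a->s6 s17-b->s19 s18-a->s19 s18-b->s19 s19-a->s13 s19-b->s13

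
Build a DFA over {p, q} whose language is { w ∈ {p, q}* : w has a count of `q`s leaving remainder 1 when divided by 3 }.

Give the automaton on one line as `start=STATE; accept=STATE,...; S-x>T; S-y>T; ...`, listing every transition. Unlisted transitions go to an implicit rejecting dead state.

start=s0; accept=s1; s0-p>s0; s0-q>s1; s1-p>s1; s1-q>s2; s2-p>s2; s2-q>s0

The only thing that matters is how many `q`s have appeared, reduced mod 3. Use one state per residue: s0 for 0, …, s2 for 2. Reading `q` moves to the next residue; anything else stays put. s1 is accepting.
3 states suffice.
        p   q  
>  s0   s0  s1 
 * s1   s1  s2 
   s2   s2  s0 
(> = start, * = accepting)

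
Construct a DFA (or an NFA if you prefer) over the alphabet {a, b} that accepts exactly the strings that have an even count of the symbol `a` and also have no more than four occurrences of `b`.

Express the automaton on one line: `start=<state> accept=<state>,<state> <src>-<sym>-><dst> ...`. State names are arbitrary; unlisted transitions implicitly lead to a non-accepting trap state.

start=q0 accept=q0,q2,q4,q6,q8 q0-a->q1 q0-b->q2 q1-a->q0 q1-b->q3 q2-a->q3 q2-b->q4 q3-a->q2 q3-b->q5 q4-a->q5 q4-b->q6 q5-a->q4 q5-b->q7 q6-a->q7 q6-b->q8 q7-a->q6 q7-b->q9 q8-a->q9 q8-b->q10 q9-a->q8 q9-b->q11 q10-a->q11 q10-b->q10 q11-a->q10 q11-b->q11

Run two small machines in parallel and take their product. The first has 2 states tracking the count of `a`s modulo 2; the second has 6 states tracking the count of `b`s, saturating at 5. A product state is a pair (one from each), accepting exactly when both do.
A 12-state machine:
          a    b  
>* q0     q1   q2 
   q1     q0   q3 
 * q2     q3   q4 
   q3     q2   q5 
 * q4     q5   q6 
   q5     q4   q7 
 * q6     q7   q8 
   q7     q6   q9 
 * q8     q9  q10 
   q9     q8  q11 
   q10   q11  q10 
   q11   q10  q11 
(> = start, * = accepting)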